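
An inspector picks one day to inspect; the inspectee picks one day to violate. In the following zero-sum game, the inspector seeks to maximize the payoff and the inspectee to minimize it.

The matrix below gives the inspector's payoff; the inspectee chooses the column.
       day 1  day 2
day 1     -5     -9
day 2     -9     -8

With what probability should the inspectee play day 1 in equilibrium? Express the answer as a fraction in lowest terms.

Row minima are -9 and -9, so the inspector's maximin is -9; column maxima are -5 and -8, so the inspectee's minimax is -8. These differ, so the equilibrium is in mixed strategies.
Let the inspectee play day 1 with probability q. The inspector is indifferent when −5q − 9(1−q) = −9q − 8(1−q), giving q = 1/5.

1/5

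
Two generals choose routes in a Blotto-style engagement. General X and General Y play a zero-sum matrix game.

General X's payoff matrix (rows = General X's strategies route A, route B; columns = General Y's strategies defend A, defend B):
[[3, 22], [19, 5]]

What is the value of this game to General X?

Row minima are 3 and 5, so General X's maximin is 5; column maxima are 19 and 22, so General Y's minimax is 19. These differ, so the equilibrium is in mixed strategies.
Let General X play route A with probability p. General Y is indifferent when 3p + 19(1−p) = 22p + 5(1−p), giving p = 14/33.
Let General Y play defend A with probability q. General X is indifferent when 3q + 22(1−q) = 19q + 5(1−q), giving q = 17/33.
The value is 3·(17/33) + (22)·(16/33) = 403/33.

403/33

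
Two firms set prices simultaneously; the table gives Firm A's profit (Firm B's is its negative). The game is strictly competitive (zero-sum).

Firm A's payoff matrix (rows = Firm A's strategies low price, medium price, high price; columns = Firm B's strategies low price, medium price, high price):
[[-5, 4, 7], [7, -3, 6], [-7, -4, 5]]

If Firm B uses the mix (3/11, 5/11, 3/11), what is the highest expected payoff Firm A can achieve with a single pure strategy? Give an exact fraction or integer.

26/11

low price: (-5)·(3/11) + (4)·(5/11) + (7)·(3/11) = 26/11.
medium price: (7)·(3/11) + (-3)·(5/11) + (6)·(3/11) = 24/11.
high price: (-7)·(3/11) + (-4)·(5/11) + (5)·(3/11) = -26/11.
The best pure response is low price with expected payoff 26/11.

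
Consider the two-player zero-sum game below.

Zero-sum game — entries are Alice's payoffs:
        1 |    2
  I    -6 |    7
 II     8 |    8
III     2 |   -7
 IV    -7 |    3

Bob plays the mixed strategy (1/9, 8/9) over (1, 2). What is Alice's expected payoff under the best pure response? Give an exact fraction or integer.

8

I: (-6)·(1/9) + (7)·(8/9) = 50/9.
II: (8)·(1/9) + (8)·(8/9) = 8.
III: (2)·(1/9) + (-7)·(8/9) = -6.
IV: (-7)·(1/9) + (3)·(8/9) = 17/9.
The best pure response is II with expected payoff 8.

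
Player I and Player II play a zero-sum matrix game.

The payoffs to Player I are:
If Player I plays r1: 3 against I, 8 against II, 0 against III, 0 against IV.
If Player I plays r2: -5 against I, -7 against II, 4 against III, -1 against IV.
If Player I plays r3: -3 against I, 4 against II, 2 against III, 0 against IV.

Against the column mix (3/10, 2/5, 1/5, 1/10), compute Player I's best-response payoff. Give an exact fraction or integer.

r1: (3)·(3/10) + (8)·(2/5) + (0)·(1/5) + (0)·(1/10) = 41/10.
r2: (-5)·(3/10) + (-7)·(2/5) + (4)·(1/5) + (-1)·(1/10) = -18/5.
r3: (-3)·(3/10) + (4)·(2/5) + (2)·(1/5) + (0)·(1/10) = 11/10.
The best pure response is r1 with expected payoff 41/10.

41/10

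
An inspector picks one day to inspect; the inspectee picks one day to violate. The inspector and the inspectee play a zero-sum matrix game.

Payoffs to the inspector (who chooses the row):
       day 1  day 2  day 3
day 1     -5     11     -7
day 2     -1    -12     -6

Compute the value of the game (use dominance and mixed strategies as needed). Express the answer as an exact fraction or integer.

-25/4

Column day 1 is strictly dominated by day 3 for the inspectee (it gives the inspector more in every row).
The remaining 2×2 game on (day 1, day 2) × (day 2, day 3) has no saddle point. Let the inspector play day 1 with probability p; indifference gives 11p − 12(1−p) = −7p − 6(1−p), so p = 1/4.
Similarly the inspectee's optimal q on day 2 is 1/24, and the value is 11·(1/24) + (-7)·(23/24) = -25/4.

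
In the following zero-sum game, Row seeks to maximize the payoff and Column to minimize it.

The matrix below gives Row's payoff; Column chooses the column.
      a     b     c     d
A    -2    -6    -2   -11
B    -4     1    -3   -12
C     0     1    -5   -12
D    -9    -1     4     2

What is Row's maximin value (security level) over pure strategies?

The worst-case payoff for each row is A: -11, B: -12, C: -12, D: -9.
The best of these is -9.

-9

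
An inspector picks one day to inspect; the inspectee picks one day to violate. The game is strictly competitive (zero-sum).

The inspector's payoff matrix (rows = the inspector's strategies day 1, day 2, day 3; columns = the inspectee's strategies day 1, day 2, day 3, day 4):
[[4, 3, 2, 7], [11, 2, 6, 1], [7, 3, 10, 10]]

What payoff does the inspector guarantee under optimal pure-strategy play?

Row minima: 2, 1, 3 → the inspector's maximin is 3.
Column maxima: 11, 3, 10, 10 → the inspectee's minimax is 3.
They coincide at (day 3, day 2), so the value is 3.

3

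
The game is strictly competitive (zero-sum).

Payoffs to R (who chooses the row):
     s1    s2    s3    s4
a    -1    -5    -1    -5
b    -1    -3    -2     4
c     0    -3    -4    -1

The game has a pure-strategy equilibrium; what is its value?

Row minima: -5, -3, -4 → R's maximin is -3.
Column maxima: 0, -3, -1, 4 → C's minimax is -3.
They coincide at (b, s2), so the value is -3.

-3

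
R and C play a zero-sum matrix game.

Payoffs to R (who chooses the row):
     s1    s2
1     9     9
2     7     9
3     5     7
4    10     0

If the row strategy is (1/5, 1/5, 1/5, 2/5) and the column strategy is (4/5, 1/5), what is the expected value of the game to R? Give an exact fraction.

189/25

Against (4/5, 1/5), each row's expected payoff is 1: 9; 2: 37/5; 3: 27/5; 4: 8.
Taking the (1/5, 1/5, 1/5, 2/5)-weighted average: (1/5)·(9) + (1/5)·(37/5) + (1/5)·(27/5) + (2/5)·(8) = 189/25.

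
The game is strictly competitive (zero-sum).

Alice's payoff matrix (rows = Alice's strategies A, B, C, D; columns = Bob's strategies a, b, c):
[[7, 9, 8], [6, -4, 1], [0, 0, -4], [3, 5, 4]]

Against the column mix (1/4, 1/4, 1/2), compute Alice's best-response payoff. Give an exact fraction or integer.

A: (7)·(1/4) + (9)·(1/4) + (8)·(1/2) = 8.
B: (6)·(1/4) + (-4)·(1/4) + (1)·(1/2) = 1.
C: (0)·(1/4) + (0)·(1/4) + (-4)·(1/2) = -2.
D: (3)·(1/4) + (5)·(1/4) + (4)·(1/2) = 4.
The best pure response is A with expected payoff 8.

8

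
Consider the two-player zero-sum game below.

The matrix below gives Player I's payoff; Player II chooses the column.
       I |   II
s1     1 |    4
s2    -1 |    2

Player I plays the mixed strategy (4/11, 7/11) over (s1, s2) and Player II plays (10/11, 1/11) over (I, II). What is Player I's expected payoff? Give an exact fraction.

Against (10/11, 1/11), each row's expected payoff is s1: 14/11; s2: -8/11.
Taking the (4/11, 7/11)-weighted average: (4/11)·(14/11) + (7/11)·(-8/11) = 0.

0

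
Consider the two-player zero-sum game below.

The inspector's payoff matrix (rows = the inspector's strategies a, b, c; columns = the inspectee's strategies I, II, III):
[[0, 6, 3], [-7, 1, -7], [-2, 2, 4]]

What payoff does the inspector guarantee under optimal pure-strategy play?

Row minima: 0, -7, -2 → the inspector's maximin is 0.
Column maxima: 0, 6, 4 → the inspectee's minimax is 0.
They coincide at (a, I), so the value is 0.

0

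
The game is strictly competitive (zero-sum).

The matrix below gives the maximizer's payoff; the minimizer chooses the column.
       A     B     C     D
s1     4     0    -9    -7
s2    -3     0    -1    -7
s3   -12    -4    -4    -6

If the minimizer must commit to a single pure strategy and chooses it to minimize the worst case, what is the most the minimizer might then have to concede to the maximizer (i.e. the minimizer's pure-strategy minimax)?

-6

The worst case (largest entry) in each column is A: 4, B: 0, C: -1, D: -6.
The best (smallest) of these is -6.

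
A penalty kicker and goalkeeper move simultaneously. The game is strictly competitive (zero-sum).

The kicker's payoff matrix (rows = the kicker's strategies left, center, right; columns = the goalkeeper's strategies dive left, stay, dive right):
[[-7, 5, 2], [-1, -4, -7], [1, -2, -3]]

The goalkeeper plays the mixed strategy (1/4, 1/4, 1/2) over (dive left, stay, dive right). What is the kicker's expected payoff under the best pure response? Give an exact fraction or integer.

left: (-7)·(1/4) + (5)·(1/4) + (2)·(1/2) = 1/2.
center: (-1)·(1/4) + (-4)·(1/4) + (-7)·(1/2) = -19/4.
right: (1)·(1/4) + (-2)·(1/4) + (-3)·(1/2) = -7/4.
The best pure response is left with expected payoff 1/2.

1/2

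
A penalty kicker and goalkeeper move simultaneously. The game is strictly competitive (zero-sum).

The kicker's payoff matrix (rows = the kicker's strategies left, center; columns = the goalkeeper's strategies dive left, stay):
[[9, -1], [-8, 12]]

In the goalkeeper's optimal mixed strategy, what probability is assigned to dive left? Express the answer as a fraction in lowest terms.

13/30

Row minima are -1 and -8, so the kicker's maximin is -1; column maxima are 9 and 12, so the goalkeeper's minimax is 9. These differ, so the equilibrium is in mixed strategies.
Let the goalkeeper play dive left with probability q. The kicker is indifferent when 9q − (1−q) = −8q + 12(1−q), giving q = 13/30.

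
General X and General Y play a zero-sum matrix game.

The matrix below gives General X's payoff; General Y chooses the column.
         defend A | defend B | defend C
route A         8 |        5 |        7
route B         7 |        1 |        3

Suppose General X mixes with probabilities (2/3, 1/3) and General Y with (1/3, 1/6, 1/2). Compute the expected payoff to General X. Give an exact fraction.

Against (1/3, 1/6, 1/2), each row's expected payoff is route A: 7; route B: 4.
Taking the (2/3, 1/3)-weighted average: (2/3)·(7) + (1/3)·(4) = 6.

6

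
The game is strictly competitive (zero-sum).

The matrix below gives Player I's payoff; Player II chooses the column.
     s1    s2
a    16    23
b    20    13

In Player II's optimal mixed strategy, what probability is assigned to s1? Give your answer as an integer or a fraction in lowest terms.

5/7

Row minima are 16 and 13, so Player I's maximin is 16; column maxima are 20 and 23, so Player II's minimax is 20. These differ, so the equilibrium is in mixed strategies.
Let Player II play s1 with probability q. Player I is indifferent when 16q + 23(1−q) = 20q + 13(1−q), giving q = 5/7.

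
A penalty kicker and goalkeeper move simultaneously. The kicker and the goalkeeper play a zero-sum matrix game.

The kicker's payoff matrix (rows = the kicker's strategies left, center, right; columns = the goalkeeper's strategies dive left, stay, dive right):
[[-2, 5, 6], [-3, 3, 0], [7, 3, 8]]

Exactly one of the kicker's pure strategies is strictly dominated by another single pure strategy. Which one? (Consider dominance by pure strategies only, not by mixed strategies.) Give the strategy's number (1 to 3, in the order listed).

Compare center with left: -2 > -3, 5 > 3, 6 > 0.
So left strictly dominates center for the kicker; center is strictly dominated.

2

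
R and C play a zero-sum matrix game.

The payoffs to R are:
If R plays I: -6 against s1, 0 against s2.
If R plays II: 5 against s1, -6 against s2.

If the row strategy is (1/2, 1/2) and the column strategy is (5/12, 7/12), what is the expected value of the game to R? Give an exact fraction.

-47/24

Against (5/12, 7/12), each row's expected payoff is I: -5/2; II: -17/12.
Taking the (1/2, 1/2)-weighted average: (1/2)·(-5/2) + (1/2)·(-17/12) = -47/24.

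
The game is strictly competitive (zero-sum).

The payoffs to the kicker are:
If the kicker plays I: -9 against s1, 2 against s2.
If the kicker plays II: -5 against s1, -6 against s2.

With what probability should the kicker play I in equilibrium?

1/12

Row minima are -9 and -6, so the kicker's maximin is -6; column maxima are -5 and 2, so the goalkeeper's minimax is -5. These differ, so the equilibrium is in mixed strategies.
Let the kicker play I with probability p. The goalkeeper is indifferent when −9p − 5(1−p) = 2p − 6(1−p), giving p = 1/12.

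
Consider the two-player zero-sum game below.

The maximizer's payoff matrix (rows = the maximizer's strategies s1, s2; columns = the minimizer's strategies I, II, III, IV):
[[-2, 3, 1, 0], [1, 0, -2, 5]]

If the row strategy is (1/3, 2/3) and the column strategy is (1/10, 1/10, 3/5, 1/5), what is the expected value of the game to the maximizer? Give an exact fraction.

Against (1/10, 1/10, 3/5, 1/5), each row's expected payoff is s1: 7/10; s2: -1/10.
Taking the (1/3, 2/3)-weighted average: (1/3)·(7/10) + (2/3)·(-1/10) = 1/6.

1/6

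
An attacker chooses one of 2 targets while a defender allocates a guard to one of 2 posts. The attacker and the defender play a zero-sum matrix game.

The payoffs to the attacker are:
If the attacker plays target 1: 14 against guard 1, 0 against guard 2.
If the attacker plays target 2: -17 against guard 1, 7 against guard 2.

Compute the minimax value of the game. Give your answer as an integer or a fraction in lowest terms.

Row minima are 0 and -17, so the attacker's maximin is 0; column maxima are 14 and 7, so the defender's minimax is 7. These differ, so the equilibrium is in mixed strategies.
Let the attacker play target 1 with probability p. The defender is indifferent when 14p − 17(1−p) = 7(1−p), giving p = 12/19.
Let the defender play guard 1 with probability q. The attacker is indifferent when 14q = −17q + 7(1−q), giving q = 7/38.
The value is 14·(7/38) + (0)·(31/38) = 49/19.

49/19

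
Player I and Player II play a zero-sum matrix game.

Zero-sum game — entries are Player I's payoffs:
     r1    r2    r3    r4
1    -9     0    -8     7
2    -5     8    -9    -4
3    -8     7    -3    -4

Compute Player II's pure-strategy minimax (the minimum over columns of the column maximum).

The worst case (largest entry) in each column is r1: -5, r2: 8, r3: -3, r4: 7.
The best (smallest) of these is -5.

-5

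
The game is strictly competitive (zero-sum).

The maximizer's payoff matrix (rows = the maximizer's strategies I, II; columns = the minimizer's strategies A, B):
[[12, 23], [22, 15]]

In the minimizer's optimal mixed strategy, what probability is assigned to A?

Row minima are 12 and 15, so the maximizer's maximin is 15; column maxima are 22 and 23, so the minimizer's minimax is 22. These differ, so the equilibrium is in mixed strategies.
Let the minimizer play A with probability q. The maximizer is indifferent when 12q + 23(1−q) = 22q + 15(1−q), giving q = 4/9.

4/9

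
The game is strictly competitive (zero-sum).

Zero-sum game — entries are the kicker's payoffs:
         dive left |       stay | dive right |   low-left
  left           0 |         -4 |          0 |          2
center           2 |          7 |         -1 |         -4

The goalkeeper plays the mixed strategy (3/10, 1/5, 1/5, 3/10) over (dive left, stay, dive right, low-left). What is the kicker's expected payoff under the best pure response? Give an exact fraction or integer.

3/5

left: (0)·(3/10) + (-4)·(1/5) + (0)·(1/5) + (2)·(3/10) = -1/5.
center: (2)·(3/10) + (7)·(1/5) + (-1)·(1/5) + (-4)·(3/10) = 3/5.
The best pure response is center with expected payoff 3/5.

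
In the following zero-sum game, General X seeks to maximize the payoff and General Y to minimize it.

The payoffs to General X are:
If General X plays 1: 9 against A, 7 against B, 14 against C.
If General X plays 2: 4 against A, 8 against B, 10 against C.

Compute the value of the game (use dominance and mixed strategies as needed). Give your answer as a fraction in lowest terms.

22/3

Column C is strictly dominated by A for General Y (it gives General X more in every row).
The remaining 2×2 game on (1, 2) × (A, B) has no saddle point. Let General X play 1 with probability p; indifference gives 9p + 4(1−p) = 7p + 8(1−p), so p = 2/3.
Similarly General Y's optimal q on A is 1/6, and the value is 9·(1/6) + (7)·(5/6) = 22/3.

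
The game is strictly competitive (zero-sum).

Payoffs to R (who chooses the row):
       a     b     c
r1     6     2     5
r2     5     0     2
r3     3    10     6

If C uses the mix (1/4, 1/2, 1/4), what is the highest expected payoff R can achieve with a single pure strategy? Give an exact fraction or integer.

r1: (6)·(1/4) + (2)·(1/2) + (5)·(1/4) = 15/4.
r2: (5)·(1/4) + (0)·(1/2) + (2)·(1/4) = 7/4.
r3: (3)·(1/4) + (10)·(1/2) + (6)·(1/4) = 29/4.
The best pure response is r3 with expected payoff 29/4.

29/4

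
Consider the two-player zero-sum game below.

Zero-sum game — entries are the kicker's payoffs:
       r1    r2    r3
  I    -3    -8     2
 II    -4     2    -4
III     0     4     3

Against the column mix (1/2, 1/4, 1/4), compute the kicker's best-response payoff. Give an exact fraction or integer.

I: (-3)·(1/2) + (-8)·(1/4) + (2)·(1/4) = -3.
II: (-4)·(1/2) + (2)·(1/4) + (-4)·(1/4) = -5/2.
III: (0)·(1/2) + (4)·(1/4) + (3)·(1/4) = 7/4.
The best pure response is III with expected payoff 7/4.

7/4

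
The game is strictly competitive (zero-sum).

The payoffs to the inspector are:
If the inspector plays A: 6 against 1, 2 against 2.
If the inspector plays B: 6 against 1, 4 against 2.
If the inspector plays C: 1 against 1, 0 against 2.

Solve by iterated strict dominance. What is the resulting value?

4

Column 1 is strictly dominated by 2 for the inspectee (2<6, 4<6, 0<1); eliminate 1.
Row C is strictly dominated by row A (2>0); eliminate C.
Row A is strictly dominated by row B (4>2); eliminate A.
Only (B, 2) remains, with payoff 4.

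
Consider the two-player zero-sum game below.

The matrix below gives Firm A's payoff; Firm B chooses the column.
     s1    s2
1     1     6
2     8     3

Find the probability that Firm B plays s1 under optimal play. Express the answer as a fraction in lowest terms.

Row minima are 1 and 3, so Firm A's maximin is 3; column maxima are 8 and 6, so Firm B's minimax is 6. These differ, so the equilibrium is in mixed strategies.
Let Firm B play s1 with probability q. Firm A is indifferent when q + 6(1−q) = 8q + 3(1−q), giving q = 3/10.

3/10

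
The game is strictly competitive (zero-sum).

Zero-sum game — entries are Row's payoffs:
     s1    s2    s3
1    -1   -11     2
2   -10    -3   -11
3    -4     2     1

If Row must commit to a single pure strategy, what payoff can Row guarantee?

-4

The worst-case payoff for each row is 1: -11, 2: -11, 3: -4.
The best of these is -4.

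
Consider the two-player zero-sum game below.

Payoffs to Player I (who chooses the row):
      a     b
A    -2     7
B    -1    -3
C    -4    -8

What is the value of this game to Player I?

Row C is strictly dominated by row B, so Player I never plays it.
The remaining 2×2 game on (A, B) × (a, b) has no saddle point. Let Player I play A with probability p; indifference gives −2p − (1−p) = 7p − 3(1−p), so p = 2/11.
Similarly Player II's optimal q on a is 10/11, and the value is -2·(10/11) + (7)·(1/11) = -13/11.

-13/11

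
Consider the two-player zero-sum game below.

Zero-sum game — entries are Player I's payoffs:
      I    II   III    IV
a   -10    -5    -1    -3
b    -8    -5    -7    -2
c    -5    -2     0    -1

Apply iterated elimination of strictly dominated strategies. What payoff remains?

-5

Row a is strictly dominated by row c (-5>-10, -2>-5, 0>-1, -1>-3); eliminate a.
Row b is strictly dominated by row c (-5>-8, -2>-5, 0>-7, -1>-2); eliminate b.
Column II is strictly dominated by I for Player II (-5<-2); eliminate II.
Column III is strictly dominated by I for Player II (-5<0); eliminate III.
Column IV is strictly dominated by I for Player II (-5<-1); eliminate IV.
Only (c, I) remains, with payoff -5.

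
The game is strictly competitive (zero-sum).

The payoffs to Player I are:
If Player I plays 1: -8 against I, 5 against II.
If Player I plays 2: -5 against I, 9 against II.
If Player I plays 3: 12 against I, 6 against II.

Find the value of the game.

Row 1 is strictly dominated by row 2, so Player I never plays it.
The remaining 2×2 game on (2, 3) × (I, II) has no saddle point. Let Player I play 2 with probability p; indifference gives −5p + 12(1−p) = 9p + 6(1−p), so p = 3/10.
Similarly Player II's optimal q on I is 3/20, and the value is -5·(3/20) + (9)·(17/20) = 69/10.

69/10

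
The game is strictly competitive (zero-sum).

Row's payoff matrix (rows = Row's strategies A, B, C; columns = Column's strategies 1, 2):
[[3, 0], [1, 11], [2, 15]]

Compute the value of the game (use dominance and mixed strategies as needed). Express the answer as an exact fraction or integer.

45/16

Row B is strictly dominated by row C, so Row never plays it.
The remaining 2×2 game on (A, C) × (1, 2) has no saddle point. Let Row play A with probability p; indifference gives 3p + 2(1−p) = 15(1−p), so p = 13/16.
Similarly Column's optimal q on 1 is 15/16, and the value is 3·(15/16) + (0)·(1/16) = 45/16.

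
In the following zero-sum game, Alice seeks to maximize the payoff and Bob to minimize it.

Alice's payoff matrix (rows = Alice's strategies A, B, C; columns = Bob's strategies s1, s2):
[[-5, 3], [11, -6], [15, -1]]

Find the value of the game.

Row B is strictly dominated by row C, so Alice never plays it.
The remaining 2×2 game on (A, C) × (s1, s2) has no saddle point. Let Alice play A with probability p; indifference gives −5p + 15(1−p) = 3p − (1−p), so p = 2/3.
Similarly Bob's optimal q on s1 is 1/6, and the value is -5·(1/6) + (3)·(5/6) = 5/3.

5/3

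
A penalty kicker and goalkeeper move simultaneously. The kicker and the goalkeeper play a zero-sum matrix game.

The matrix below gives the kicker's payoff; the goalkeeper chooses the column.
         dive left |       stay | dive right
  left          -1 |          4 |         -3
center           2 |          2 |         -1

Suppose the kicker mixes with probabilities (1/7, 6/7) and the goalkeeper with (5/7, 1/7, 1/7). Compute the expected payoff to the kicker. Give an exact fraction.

62/49

Against (5/7, 1/7, 1/7), each row's expected payoff is left: -4/7; center: 11/7.
Taking the (1/7, 6/7)-weighted average: (1/7)·(-4/7) + (6/7)·(11/7) = 62/49.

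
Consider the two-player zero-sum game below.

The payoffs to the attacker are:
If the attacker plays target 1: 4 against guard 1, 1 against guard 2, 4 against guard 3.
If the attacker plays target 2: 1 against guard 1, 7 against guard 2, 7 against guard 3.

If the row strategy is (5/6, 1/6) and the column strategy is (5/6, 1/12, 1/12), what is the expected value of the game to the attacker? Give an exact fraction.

83/24

Against (5/6, 1/12, 1/12), each row's expected payoff is target 1: 15/4; target 2: 2.
Taking the (5/6, 1/6)-weighted average: (5/6)·(15/4) + (1/6)·(2) = 83/24.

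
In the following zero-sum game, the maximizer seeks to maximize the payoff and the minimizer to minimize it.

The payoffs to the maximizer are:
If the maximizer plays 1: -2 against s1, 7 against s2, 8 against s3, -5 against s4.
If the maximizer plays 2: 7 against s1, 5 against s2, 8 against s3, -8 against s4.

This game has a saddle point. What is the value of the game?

-5

Row minima: -5, -8 → the maximizer's maximin is -5.
Column maxima: 7, 7, 8, -5 → the minimizer's minimax is -5.
They coincide at (1, s4), so the value is -5.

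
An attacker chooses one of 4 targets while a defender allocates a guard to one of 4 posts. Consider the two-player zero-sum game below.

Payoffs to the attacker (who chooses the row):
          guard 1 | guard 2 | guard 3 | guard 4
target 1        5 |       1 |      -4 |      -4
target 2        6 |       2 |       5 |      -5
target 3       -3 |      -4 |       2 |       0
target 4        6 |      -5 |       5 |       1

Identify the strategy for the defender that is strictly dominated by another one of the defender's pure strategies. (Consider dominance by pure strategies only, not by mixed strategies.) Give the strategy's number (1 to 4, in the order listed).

1

The defender prefers columns that give the attacker less. Compare guard 1 with guard 2: 1 < 5, 2 < 6, -4 < -3, -5 < 6.
So guard 2 strictly dominates guard 1 for the defender; guard 1 is strictly dominated.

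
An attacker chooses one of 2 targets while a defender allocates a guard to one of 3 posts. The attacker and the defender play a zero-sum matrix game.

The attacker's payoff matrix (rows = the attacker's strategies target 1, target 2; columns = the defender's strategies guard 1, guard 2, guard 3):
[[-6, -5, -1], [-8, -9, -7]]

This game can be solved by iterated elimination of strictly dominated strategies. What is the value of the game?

-6

Column guard 3 is strictly dominated by guard 1 for the defender (-6<-1, -8<-7); eliminate guard 3.
Row target 2 is strictly dominated by row target 1 (-6>-8, -5>-9); eliminate target 2.
Column guard 2 is strictly dominated by guard 1 for the defender (-6<-5); eliminate guard 2.
Only (target 1, guard 1) remains, with payoff -6.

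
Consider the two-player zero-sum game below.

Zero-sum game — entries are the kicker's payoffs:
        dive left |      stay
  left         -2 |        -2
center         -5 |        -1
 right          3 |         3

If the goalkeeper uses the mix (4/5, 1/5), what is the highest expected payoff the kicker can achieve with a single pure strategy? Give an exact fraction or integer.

3

left: (-2)·(4/5) + (-2)·(1/5) = -2.
center: (-5)·(4/5) + (-1)·(1/5) = -21/5.
right: (3)·(4/5) + (3)·(1/5) = 3.
The best pure response is right with expected payoff 3.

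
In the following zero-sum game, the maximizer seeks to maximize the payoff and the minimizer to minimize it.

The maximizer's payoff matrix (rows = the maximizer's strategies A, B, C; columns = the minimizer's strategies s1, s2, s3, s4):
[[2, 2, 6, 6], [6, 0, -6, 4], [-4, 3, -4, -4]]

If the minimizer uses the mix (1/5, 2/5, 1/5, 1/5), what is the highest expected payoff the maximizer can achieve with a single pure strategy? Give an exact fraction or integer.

A: (2)·(1/5) + (2)·(2/5) + (6)·(1/5) + (6)·(1/5) = 18/5.
B: (6)·(1/5) + (0)·(2/5) + (-6)·(1/5) + (4)·(1/5) = 4/5.
C: (-4)·(1/5) + (3)·(2/5) + (-4)·(1/5) + (-4)·(1/5) = -6/5.
The best pure response is A with expected payoff 18/5.

18/5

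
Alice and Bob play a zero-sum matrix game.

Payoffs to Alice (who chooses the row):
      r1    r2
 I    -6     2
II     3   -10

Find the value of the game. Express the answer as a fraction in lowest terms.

Row minima are -6 and -10, so Alice's maximin is -6; column maxima are 3 and 2, so Bob's minimax is 2. These differ, so the equilibrium is in mixed strategies.
Let Alice play I with probability p. Bob is indifferent when −6p + 3(1−p) = 2p − 10(1−p), giving p = 13/21.
Let Bob play r1 with probability q. Alice is indifferent when −6q + 2(1−q) = 3q − 10(1−q), giving q = 4/7.
The value is -6·(4/7) + (2)·(3/7) = -18/7.

-18/7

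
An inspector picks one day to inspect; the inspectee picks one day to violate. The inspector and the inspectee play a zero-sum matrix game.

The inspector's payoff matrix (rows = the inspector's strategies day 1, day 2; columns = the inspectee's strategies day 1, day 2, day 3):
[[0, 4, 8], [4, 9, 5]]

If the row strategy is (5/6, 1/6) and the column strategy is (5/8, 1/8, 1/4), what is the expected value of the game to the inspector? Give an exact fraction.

139/48

Against (5/8, 1/8, 1/4), each row's expected payoff is day 1: 5/2; day 2: 39/8.
Taking the (5/6, 1/6)-weighted average: (5/6)·(5/2) + (1/6)·(39/8) = 139/48.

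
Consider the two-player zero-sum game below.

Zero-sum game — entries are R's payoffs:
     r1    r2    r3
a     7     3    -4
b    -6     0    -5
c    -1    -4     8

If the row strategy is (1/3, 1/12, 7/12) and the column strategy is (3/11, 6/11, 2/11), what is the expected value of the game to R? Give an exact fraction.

19/132

Against (3/11, 6/11, 2/11), each row's expected payoff is a: 31/11; b: -28/11; c: -1.
Taking the (1/3, 1/12, 7/12)-weighted average: (1/3)·(31/11) + (1/12)·(-28/11) + (7/12)·(-1) = 19/132.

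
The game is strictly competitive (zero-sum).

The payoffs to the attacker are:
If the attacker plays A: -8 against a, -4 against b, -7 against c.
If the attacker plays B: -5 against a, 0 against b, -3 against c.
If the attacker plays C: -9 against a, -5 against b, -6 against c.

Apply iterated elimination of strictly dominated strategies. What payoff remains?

Column c is strictly dominated by a for the defender (-8<-7, -5<-3, -9<-6); eliminate c.
Row A is strictly dominated by row B (-5>-8, 0>-4); eliminate A.
Column b is strictly dominated by a for the defender (-5<0, -9<-5); eliminate b.
Row C is strictly dominated by row B (-5>-9); eliminate C.
Only (B, a) remains, with payoff -5.

-5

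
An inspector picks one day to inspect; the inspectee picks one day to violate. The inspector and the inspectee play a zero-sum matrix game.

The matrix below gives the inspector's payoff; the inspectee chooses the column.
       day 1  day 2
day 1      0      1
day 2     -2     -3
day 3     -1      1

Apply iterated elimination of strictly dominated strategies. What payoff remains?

0

Row day 2 is strictly dominated by row day 1 (0>-2, 1>-3); eliminate day 2.
Column day 2 is strictly dominated by day 1 for the inspectee (0<1, -1<1); eliminate day 2.
Row day 3 is strictly dominated by row day 1 (0>-1); eliminate day 3.
Only (day 1, day 1) remains, with payoff 0.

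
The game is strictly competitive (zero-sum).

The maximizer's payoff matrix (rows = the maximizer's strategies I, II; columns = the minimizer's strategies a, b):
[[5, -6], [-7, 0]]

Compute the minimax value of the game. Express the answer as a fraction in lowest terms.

Row minima are -6 and -7, so the maximizer's maximin is -6; column maxima are 5 and 0, so the minimizer's minimax is 0. These differ, so the equilibrium is in mixed strategies.
Let the maximizer play I with probability p. The minimizer is indifferent when 5p − 7(1−p) = −6p, giving p = 7/18.
Let the minimizer play a with probability q. The maximizer is indifferent when 5q − 6(1−q) = −7q, giving q = 1/3.
The value is 5·(1/3) + (-6)·(2/3) = -7/3.

-7/3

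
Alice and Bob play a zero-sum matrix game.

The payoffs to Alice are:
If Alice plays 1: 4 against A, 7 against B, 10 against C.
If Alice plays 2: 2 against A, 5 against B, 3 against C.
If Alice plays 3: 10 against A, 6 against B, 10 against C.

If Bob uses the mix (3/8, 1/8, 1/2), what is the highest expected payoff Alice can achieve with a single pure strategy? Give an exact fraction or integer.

1: (4)·(3/8) + (7)·(1/8) + (10)·(1/2) = 59/8.
2: (2)·(3/8) + (5)·(1/8) + (3)·(1/2) = 23/8.
3: (10)·(3/8) + (6)·(1/8) + (10)·(1/2) = 19/2.
The best pure response is 3 with expected payoff 19/2.

19/2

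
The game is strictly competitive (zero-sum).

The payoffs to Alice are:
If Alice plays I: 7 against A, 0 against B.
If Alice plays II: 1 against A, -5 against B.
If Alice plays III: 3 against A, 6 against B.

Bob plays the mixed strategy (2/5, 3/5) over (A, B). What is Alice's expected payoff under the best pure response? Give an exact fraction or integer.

24/5

I: (7)·(2/5) + (0)·(3/5) = 14/5.
II: (1)·(2/5) + (-5)·(3/5) = -13/5.
III: (3)·(2/5) + (6)·(3/5) = 24/5.
The best pure response is III with expected payoff 24/5.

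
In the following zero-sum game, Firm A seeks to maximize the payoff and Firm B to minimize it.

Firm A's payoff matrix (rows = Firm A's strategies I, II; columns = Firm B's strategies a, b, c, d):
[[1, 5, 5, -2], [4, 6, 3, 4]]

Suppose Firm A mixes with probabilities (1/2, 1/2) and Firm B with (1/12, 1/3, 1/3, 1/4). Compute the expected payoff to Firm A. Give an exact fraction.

29/8

Against (1/12, 1/3, 1/3, 1/4), each row's expected payoff is I: 35/12; II: 13/3.
Taking the (1/2, 1/2)-weighted average: (1/2)·(35/12) + (1/2)·(13/3) = 29/8.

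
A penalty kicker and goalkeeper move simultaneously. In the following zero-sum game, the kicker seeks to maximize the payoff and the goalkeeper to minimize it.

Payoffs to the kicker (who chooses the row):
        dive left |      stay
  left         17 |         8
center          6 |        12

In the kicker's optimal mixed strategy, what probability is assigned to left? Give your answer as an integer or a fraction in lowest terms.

2/5

Row minima are 8 and 6, so the kicker's maximin is 8; column maxima are 17 and 12, so the goalkeeper's minimax is 12. These differ, so the equilibrium is in mixed strategies.
Let the kicker play left with probability p. The goalkeeper is indifferent when 17p + 6(1−p) = 8p + 12(1−p), giving p = 2/5.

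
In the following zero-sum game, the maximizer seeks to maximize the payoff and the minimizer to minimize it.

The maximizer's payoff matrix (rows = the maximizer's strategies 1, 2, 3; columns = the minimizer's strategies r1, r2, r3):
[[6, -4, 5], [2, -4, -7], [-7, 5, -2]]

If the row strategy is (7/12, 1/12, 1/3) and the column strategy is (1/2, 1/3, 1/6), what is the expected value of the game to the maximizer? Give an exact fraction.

Against (1/2, 1/3, 1/6), each row's expected payoff is 1: 5/2; 2: -3/2; 3: -13/6.
Taking the (7/12, 1/12, 1/3)-weighted average: (7/12)·(5/2) + (1/12)·(-3/2) + (1/3)·(-13/6) = 11/18.

11/18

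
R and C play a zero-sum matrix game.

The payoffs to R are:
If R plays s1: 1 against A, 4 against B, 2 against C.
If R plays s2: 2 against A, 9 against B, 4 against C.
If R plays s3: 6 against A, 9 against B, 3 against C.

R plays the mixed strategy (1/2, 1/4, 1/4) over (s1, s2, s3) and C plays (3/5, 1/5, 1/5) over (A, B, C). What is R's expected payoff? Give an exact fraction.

67/20

Against (3/5, 1/5, 1/5), each row's expected payoff is s1: 9/5; s2: 19/5; s3: 6.
Taking the (1/2, 1/4, 1/4)-weighted average: (1/2)·(9/5) + (1/4)·(19/5) + (1/4)·(6) = 67/20.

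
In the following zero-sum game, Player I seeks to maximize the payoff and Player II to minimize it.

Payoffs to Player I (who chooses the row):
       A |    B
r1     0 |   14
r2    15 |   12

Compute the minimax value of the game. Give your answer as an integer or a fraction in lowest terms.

210/17

Row minima are 0 and 12, so Player I's maximin is 12; column maxima are 15 and 14, so Player II's minimax is 14. These differ, so the equilibrium is in mixed strategies.
Let Player I play r1 with probability p. Player II is indifferent when 15(1−p) = 14p + 12(1−p), giving p = 3/17.
Let Player II play A with probability q. Player I is indifferent when 14(1−q) = 15q + 12(1−q), giving q = 2/17.
The value is 0·(2/17) + (14)·(15/17) = 210/17.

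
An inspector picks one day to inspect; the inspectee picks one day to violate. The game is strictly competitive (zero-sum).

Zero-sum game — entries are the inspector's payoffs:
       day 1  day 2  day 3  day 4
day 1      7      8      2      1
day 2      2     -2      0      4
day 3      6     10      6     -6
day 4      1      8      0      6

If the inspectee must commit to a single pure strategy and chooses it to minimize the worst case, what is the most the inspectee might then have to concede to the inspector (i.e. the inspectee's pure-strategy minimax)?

The worst case (largest entry) in each column is day 1: 7, day 2: 10, day 3: 6, day 4: 6.
The best (smallest) of these is 6.

6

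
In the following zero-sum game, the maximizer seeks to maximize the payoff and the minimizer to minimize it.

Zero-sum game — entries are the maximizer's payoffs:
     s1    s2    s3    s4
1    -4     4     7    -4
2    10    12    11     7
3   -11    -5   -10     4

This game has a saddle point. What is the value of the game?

7

Row minima: -4, 7, -11 → the maximizer's maximin is 7.
Column maxima: 10, 12, 11, 7 → the minimizer's minimax is 7.
They coincide at (2, s4), so the value is 7.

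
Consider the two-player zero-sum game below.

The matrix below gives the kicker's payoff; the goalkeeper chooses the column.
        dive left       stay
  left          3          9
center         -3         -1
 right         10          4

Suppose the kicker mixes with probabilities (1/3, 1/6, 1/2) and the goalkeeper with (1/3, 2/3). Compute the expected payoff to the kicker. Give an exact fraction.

91/18

Against (1/3, 2/3), each row's expected payoff is left: 7; center: -5/3; right: 6.
Taking the (1/3, 1/6, 1/2)-weighted average: (1/3)·(7) + (1/6)·(-5/3) + (1/2)·(6) = 91/18.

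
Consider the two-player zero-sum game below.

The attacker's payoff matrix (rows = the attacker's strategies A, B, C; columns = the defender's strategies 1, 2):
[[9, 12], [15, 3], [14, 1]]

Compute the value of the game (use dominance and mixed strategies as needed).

Row C is strictly dominated by row B, so the attacker never plays it.
The remaining 2×2 game on (A, B) × (1, 2) has no saddle point. Let the attacker play A with probability p; indifference gives 9p + 15(1−p) = 12p + 3(1−p), so p = 4/5.
Similarly the defender's optimal q on 1 is 3/5, and the value is 9·(3/5) + (12)·(2/5) = 51/5.

51/5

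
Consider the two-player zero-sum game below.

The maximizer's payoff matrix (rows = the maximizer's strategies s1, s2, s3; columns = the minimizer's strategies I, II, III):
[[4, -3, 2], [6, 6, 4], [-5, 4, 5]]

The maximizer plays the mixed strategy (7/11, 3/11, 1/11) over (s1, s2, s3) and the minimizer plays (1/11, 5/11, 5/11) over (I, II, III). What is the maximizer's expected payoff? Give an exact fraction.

Against (1/11, 5/11, 5/11), each row's expected payoff is s1: -1/11; s2: 56/11; s3: 40/11.
Taking the (7/11, 3/11, 1/11)-weighted average: (7/11)·(-1/11) + (3/11)·(56/11) + (1/11)·(40/11) = 201/121.

201/121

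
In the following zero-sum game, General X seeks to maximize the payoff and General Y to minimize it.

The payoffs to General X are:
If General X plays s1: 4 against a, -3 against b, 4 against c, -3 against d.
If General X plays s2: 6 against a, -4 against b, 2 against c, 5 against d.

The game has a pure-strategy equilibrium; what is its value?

Row minima: -3, -4 → General X's maximin is -3.
Column maxima: 6, -3, 4, 5 → General Y's minimax is -3.
They coincide at (s1, b), so the value is -3.

-3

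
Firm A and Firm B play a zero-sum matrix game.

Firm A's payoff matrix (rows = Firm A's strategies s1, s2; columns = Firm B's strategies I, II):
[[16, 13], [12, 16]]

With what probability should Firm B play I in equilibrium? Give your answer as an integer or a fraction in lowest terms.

Row minima are 13 and 12, so Firm A's maximin is 13; column maxima are 16 and 16, so Firm B's minimax is 16. These differ, so the equilibrium is in mixed strategies.
Let Firm B play I with probability q. Firm A is indifferent when 16q + 13(1−q) = 12q + 16(1−q), giving q = 3/7.

3/7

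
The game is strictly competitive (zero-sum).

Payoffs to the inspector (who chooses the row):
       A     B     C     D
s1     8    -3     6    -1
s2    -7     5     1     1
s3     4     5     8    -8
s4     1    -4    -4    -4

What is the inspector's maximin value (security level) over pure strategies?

-3

The worst-case payoff for each row is s1: -3, s2: -7, s3: -8, s4: -4.
The best of these is -3.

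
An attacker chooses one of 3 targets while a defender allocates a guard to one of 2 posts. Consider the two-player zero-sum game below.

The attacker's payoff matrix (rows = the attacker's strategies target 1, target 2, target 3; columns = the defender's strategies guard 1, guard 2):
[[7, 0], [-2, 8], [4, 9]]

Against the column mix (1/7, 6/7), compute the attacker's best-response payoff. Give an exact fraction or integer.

58/7

target 1: (7)·(1/7) + (0)·(6/7) = 1.
target 2: (-2)·(1/7) + (8)·(6/7) = 46/7.
target 3: (4)·(1/7) + (9)·(6/7) = 58/7.
The best pure response is target 3 with expected payoff 58/7.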